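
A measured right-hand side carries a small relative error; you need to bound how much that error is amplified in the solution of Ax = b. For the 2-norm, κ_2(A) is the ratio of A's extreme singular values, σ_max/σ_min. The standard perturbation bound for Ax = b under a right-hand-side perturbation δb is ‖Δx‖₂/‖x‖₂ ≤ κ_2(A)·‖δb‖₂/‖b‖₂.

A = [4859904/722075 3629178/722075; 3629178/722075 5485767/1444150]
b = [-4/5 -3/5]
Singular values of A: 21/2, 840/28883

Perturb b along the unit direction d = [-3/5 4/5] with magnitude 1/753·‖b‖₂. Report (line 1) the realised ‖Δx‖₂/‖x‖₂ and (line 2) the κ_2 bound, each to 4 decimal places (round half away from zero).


from the listed singular values, σ₁ = 21/2, σ_n = 840/28883
κ_2(A) = (21/2) / (840/28883) = 361.0375
bound on ‖Δx‖/‖x‖: κ·ε = 361.0375·1/753 = 0.4795
solve Ax = b  →  x = [-0.0762 -0.0571]
‖b‖₂ = 1.0000 and ‖x‖₂ = 0.0952
with δb = [-0.0008 0.0011], A·Δx = δb → ‖Δx‖ = 0.0457
relative error = 0.4795
so the bound is sharp here: realised error equals the bound

0.4795
0.4795


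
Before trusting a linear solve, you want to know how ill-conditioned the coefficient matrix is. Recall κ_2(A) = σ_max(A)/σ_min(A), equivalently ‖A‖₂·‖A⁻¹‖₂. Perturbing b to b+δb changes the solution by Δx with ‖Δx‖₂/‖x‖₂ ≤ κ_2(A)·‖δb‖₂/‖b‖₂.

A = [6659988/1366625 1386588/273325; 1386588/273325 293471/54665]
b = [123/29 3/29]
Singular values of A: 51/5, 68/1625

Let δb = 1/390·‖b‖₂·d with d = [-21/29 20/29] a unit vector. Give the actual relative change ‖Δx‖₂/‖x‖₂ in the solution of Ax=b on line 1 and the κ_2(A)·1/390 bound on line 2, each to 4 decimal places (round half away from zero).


largest singular value 51/5, smallest 68/1625
κ = σ_max/σ_min = (51/5)/(68/1625) = 243.7500
perturbation bound = 243.7500·1/390 = 0.6250
solve Ax = b  →  x = [52.1171 -49.2292]
‖b‖₂ = 4.2426 and ‖x‖₂ = 71.6918
Δx = A⁻¹·δb where δb = 1/390·4.2426·d; ‖Δx‖ = 0.2600
realised ‖Δx‖/‖x‖ = 0.0036
realised/bound (from unrounded values) ≈ 0.0058

0.0036
0.6250


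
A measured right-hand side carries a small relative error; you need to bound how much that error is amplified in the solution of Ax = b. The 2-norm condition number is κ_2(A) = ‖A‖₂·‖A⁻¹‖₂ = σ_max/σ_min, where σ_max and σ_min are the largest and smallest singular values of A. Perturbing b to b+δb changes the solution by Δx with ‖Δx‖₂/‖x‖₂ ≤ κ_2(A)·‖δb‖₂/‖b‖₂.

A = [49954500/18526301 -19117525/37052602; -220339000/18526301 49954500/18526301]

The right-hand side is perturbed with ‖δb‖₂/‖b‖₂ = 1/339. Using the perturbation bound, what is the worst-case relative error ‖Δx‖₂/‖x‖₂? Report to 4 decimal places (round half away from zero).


0.4064

M = AᵀA = [30365691250000/204178363321 -6831902306250/204178363321; -6831902306250/204178363321 6155436075625/816713453284]. tr(M)=75918025625/485849764, det(M)=156250000/121462441
eigenvalues of AᵀA: λ = (tr ± √(tr²−4·det))/2 = 625/4, 1000000/121462441
κ_2(A) = √(λ_max/λ_min) = √((625/4) / (1000000/121462441)) = 137.7625
bound on ‖Δx‖/‖x‖: κ·ε = 137.7625·1/339 = 0.4064


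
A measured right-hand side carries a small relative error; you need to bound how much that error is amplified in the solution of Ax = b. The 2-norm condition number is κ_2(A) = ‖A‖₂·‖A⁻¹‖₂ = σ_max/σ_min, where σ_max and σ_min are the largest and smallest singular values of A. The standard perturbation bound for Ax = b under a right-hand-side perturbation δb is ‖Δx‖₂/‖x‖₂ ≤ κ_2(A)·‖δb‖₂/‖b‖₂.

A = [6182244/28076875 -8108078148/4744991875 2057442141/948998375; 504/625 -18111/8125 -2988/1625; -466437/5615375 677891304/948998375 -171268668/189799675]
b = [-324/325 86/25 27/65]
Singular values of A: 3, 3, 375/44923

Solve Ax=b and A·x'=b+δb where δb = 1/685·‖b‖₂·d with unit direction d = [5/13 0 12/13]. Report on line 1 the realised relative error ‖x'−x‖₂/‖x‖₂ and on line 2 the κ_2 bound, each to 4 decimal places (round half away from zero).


largest singular value 3, smallest 375/44923
κ = σ_max/σ_min = 3/(375/44923) = 359.3840
worst-case relative error ≤ 359.3840 × 1/685 = 0.5246
solve Ax = b  →  x = [0.2800 -0.6297 -0.9846]
2-norm of b is 3.6056; of x, 1.2019
δb = ε·‖b‖·d = [0.0020 0.0000 0.0049]; solving A·Δx = δb gives ‖Δx‖ = 0.6305
realised ‖Δx‖/‖x‖ = 0.5246
realised/bound = 1 exactly: the bound is attained for this b and d

0.5246
0.5246


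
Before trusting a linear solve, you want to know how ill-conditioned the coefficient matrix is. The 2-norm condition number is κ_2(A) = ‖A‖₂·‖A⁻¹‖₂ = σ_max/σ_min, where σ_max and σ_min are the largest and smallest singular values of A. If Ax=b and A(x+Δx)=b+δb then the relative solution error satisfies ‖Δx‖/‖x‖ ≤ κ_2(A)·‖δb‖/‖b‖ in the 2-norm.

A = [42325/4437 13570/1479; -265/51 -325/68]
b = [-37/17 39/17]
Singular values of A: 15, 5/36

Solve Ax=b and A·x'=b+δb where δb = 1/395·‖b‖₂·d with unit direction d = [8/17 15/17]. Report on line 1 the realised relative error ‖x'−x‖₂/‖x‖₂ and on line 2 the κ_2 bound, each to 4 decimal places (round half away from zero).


largest singular value 15, smallest 5/36
κ_2(A) = 15 / (5/36) = 108.0000
worst-case relative error ≤ 108.0000 × 1/395 = 0.2734
solve Ax = b  →  x = [-5.1103 5.0759]
‖b‖₂ = 3.1623 and ‖x‖₂ = 7.2028
with δb = [0.0038 0.0071], A·Δx = δb → ‖Δx‖ = 0.0576
relative error = 0.0080
so the bound overstates the realised error by a factor of ≈ 34.1658 (computed from the unrounded values)

0.0080
0.2734


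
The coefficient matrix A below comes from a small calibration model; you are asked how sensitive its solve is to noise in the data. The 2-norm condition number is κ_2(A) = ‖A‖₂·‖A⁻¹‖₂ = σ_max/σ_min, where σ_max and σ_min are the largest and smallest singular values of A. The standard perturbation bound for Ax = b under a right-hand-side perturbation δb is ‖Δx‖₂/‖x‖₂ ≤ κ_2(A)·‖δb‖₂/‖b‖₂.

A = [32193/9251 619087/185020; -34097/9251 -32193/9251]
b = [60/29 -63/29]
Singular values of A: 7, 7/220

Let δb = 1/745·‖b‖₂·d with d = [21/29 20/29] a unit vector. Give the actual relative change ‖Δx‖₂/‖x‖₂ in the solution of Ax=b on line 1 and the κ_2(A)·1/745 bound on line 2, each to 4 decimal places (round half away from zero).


σ_max = 7, σ_min = 7/220
κ_2(A) = 7 / (7/220) = 220.0000
worst-case relative error ≤ 220.0000 × 1/745 = 0.2953
solve Ax = b  →  x = [0.3103 0.2956]
‖b‖ = 3.0000, ‖x‖ = 0.4286
with δb = [0.0029 0.0028], A·Δx = δb → ‖Δx‖ = 0.1266
dividing the unrounded norms, ‖Δx‖/‖x‖ = 0.2953
so the bound is sharp here: realised error equals the bound

0.2953
0.2953


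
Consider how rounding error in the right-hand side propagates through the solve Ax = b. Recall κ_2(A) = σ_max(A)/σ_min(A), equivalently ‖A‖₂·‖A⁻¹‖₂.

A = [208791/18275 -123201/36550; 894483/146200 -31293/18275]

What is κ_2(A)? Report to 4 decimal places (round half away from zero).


form AᵀA = [12422475657/73960000 -452886147/9245000; -452886147/9245000 66074373/4622500] with trace 21567465/118336 and determinant 531441/473344
char-poly roots: 729/4 and 729/118336
σ_max=√(729/4)=(27/2), σ_min=√(729/118336)=(27/344) → κ = 172.0000

172.0000


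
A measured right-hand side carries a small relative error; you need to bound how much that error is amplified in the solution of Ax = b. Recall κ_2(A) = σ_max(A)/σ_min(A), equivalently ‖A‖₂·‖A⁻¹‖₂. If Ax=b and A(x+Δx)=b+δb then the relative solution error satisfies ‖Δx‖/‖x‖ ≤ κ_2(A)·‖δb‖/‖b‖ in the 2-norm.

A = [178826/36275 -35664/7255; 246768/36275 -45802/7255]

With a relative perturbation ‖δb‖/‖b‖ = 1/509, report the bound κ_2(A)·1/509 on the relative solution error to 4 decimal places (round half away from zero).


form AᵀA = [3714927364/52635025 -707204736/10527005; -707204736/10527005 134789764/2105401] with trace 7084671464/52635025 and determinant 11316496/2105401
eigenvalues of AᵀA: λ = (tr ± √(tr²−4·det))/2 = 3364/25, 84100/2105401
κ_2(A) = √(λ_max/λ_min) = √((3364/25) / (84100/2105401)) = 58.0400
κ_2(A)·‖δb‖/‖b‖ = 0.1140

0.1140


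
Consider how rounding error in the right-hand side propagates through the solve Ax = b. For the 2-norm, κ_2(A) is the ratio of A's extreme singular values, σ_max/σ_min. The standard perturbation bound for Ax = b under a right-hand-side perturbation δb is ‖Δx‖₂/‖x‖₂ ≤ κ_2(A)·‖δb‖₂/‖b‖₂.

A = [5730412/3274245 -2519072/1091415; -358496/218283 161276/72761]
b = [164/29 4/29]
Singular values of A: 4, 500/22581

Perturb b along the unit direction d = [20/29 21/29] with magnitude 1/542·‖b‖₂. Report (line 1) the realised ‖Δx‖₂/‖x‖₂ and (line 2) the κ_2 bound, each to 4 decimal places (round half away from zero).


0.0026
0.3333

σ_max = 4, σ_min = 500/22581
κ = σ_max/σ_min = 4/(500/22581) = 180.6480
worst-case relative error ≤ 180.6480 × 1/542 = 0.3333
solve Ax = b  →  x = [145.1184 107.5888]
‖b‖₂ = 5.6569 and ‖x‖₂ = 180.6508
with δb = [0.0072 0.0076], A·Δx = δb → ‖Δx‖ = 0.4714
dividing the unrounded norms, ‖Δx‖/‖x‖ = 0.0026
realised/bound (from unrounded values) ≈ 0.0078


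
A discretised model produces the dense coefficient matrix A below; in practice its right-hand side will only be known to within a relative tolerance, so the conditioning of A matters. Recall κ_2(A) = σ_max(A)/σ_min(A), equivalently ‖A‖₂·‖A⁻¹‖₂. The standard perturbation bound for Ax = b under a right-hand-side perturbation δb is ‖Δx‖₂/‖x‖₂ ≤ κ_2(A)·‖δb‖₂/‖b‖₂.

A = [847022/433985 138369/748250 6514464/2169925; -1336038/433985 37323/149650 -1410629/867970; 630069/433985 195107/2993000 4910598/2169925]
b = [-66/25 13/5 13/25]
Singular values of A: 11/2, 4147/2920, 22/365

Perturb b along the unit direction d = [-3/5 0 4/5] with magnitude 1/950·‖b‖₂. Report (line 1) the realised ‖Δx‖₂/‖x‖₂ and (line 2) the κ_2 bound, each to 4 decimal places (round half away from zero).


σ_max = 11/2, σ_min = 22/365
condition number: (11/2) ÷ (22/365) = 91.2500
worst-case relative error ≤ 91.2500 × 1/950 = 0.0961
solve Ax = b  →  x = [-6.1481 -32.2179 5.1021]
2-norm of b is 3.7417; of x, 33.1938
with δb = [-0.0024 0.0000 0.0032], A·Δx = δb → ‖Δx‖ = 0.0653
realised ‖Δx‖/‖x‖ = 0.0020
so the bound overstates the realised error by a factor of ≈ 48.7927 (computed from the unrounded values)

0.0020
0.0961


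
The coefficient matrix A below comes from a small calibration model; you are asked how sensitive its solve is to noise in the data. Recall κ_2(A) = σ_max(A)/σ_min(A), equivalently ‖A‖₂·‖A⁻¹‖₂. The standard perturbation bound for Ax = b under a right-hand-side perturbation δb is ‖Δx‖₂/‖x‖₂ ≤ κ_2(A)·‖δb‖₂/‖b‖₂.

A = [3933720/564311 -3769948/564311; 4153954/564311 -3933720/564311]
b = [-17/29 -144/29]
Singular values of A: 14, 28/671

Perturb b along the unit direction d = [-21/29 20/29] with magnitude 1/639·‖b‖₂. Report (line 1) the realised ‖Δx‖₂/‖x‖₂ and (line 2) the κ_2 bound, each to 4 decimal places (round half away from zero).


0.0026
0.5250

σ_max = 14, σ_min = 28/671
condition number: 14 ÷ (28/671) = 335.5000
perturbation bound = 335.5000·1/639 = 0.5250
solve Ax = b  →  x = [-49.7882 -51.8633]
‖b‖₂ = 5.0000 and ‖x‖₂ = 71.8934
re-solving with b+δb shifts x by Δx of norm 0.1875
realised ‖Δx‖/‖x‖ = 0.0026
tightness: 0.0026 against a bound of 0.5250 (unrounded ratio ≈ 0.0050)


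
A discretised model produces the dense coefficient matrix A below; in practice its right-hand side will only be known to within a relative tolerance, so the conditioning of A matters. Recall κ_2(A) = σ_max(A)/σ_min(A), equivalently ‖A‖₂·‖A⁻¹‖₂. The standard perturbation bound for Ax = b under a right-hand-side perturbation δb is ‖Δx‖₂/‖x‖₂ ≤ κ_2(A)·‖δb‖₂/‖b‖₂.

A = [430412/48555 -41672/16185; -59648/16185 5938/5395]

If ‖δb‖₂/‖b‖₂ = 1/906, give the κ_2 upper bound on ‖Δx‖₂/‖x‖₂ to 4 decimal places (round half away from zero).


M = AᵀA = [257130704/2790045 -24998624/930015; -24998624/930015 2430644/310005]. tr(M)=55801300/558009, det(M)=40000/558009
λ_max, λ_min = (55801300/558009 ± √3113695800250000/311374044081)/2 = 100, 400/558009
κ = σ_max/σ_min = 10/(20/747) = 373.5000
κ_2(A)·‖δb‖/‖b‖ = 0.4123

0.4123


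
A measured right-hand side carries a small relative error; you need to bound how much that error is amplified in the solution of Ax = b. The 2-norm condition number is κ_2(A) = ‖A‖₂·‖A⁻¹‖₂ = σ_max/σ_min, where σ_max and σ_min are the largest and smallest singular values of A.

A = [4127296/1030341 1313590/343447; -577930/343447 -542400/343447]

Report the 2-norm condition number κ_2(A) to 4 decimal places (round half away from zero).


327.9600

form AᵀA = [118583432164/6281672049 37644866560/2093890683; 37644866560/2093890683 11950984900/697963561] with trace 268896904/7469289 and determinant 10000/829921
solving λ² − 268896904/7469289·λ + 10000/829921 = 0 gives λ = 36, 2500/7469289
κ = σ_max/σ_min = 6/(50/2733) = 327.9600


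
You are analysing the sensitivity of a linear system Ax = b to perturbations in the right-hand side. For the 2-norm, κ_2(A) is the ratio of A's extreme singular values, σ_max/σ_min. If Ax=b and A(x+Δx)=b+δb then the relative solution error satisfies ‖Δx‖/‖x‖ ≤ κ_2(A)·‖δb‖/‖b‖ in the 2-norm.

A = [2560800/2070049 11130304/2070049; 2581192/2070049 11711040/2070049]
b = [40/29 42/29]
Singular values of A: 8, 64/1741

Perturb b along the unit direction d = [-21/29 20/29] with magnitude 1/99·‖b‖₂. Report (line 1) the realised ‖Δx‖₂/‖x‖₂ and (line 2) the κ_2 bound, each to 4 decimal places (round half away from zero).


σ_max = 8, σ_min = 64/1741
κ = σ_max/σ_min = 8/(64/1741) = 217.6250
perturbation bound = 217.6250·1/99 = 2.1982
solve Ax = b  →  x = [0.0549 0.2439]
‖b‖₂ = 2.0000 and ‖x‖₂ = 0.2500
Δx = A⁻¹·δb where δb = 1/99·2.0000·d; ‖Δx‖ = 0.5496
dividing the unrounded norms, ‖Δx‖/‖x‖ = 2.1982
realised/bound = 1 exactly: the bound is attained for this b and d

2.1982
2.1982


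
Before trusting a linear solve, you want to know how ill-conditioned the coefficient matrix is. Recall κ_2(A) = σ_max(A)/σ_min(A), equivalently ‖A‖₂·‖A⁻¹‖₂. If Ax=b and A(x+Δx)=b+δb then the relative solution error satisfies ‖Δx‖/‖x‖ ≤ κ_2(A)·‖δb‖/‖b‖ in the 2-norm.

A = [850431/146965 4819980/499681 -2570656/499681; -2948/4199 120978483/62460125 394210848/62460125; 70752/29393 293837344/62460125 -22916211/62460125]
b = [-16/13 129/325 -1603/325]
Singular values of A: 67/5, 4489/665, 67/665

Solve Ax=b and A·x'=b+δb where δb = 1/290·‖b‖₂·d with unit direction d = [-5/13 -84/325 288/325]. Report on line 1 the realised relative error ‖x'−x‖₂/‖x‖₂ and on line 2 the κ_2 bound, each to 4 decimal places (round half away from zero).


largest singular value 67/5, smallest 67/665
condition number: (67/5) ÷ (67/665) = 133.0000
perturbation bound = 133.0000·1/290 = 0.4586
solve Ax = b  →  x = [-35.1361 16.2410 -8.8298]
2-norm of b is 5.0990; of x, 39.7024
re-solving with b+δb shifts x by Δx of norm 0.1745
realised ‖Δx‖/‖x‖ = 0.0044
so the bound overstates the realised error by a factor of ≈ 104.3362 (computed from the unrounded values)

0.0044
0.4586


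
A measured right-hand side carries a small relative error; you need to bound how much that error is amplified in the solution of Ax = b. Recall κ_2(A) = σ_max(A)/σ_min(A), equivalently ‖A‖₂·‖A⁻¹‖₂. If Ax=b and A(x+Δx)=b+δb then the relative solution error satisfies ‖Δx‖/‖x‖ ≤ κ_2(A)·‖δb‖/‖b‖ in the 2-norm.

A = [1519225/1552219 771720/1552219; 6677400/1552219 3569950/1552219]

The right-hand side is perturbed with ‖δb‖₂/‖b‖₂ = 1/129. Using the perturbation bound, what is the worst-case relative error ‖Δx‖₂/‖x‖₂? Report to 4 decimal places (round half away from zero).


1.7264

form AᵀA = [27897510625/1433303881 14878287000/1433303881; 14878287000/1433303881 7935808900/1433303881] with trace 123990725/4959529 and determinant 62500/4959529
λ_max, λ_min = (123990725/4959529 ± √15372460003775625/24596927901841)/2 = 25, 2500/4959529
so κ_2 = √(25 / (2500/4959529)) = 222.7000
worst-case relative error ≤ 222.7000 × 1/129 = 1.7264


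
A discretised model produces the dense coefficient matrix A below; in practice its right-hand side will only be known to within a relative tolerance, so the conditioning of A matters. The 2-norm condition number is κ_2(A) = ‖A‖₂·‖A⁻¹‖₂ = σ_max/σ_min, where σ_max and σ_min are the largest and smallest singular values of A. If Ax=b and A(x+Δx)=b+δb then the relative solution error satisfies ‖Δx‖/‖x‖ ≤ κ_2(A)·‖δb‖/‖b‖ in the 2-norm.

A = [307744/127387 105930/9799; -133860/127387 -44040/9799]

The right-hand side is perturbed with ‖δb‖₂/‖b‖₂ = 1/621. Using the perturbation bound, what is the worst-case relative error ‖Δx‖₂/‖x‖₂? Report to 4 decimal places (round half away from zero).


0.4618

AᵀA = [666419344/96020401 2961116640/96020401; 2961116640/96020401 13160686500/96020401]; tr = 8225524/57121, det = 14400/57121
char-poly roots: 144 and 100/57121
κ_2(A) = √(λ_max/λ_min) = √(144 / (100/57121)) = 286.8000
bound on ‖Δx‖/‖x‖: κ·ε = 286.8000·1/621 = 0.4618


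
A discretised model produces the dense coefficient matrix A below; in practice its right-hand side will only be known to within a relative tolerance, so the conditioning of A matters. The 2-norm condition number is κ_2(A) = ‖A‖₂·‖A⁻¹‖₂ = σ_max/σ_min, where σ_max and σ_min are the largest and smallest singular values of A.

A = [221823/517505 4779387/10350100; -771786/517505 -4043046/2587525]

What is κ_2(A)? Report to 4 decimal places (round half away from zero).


M = AᵀA = [25794362925/10712457001 108333145305/42849828004; 108333145305/42849828004 455011320681/171399312016]. tr(M)=1031773041/203804176, det(M)=18225/50951044
λ_max, λ_min = (1031773041/203804176 ± √1064496178836666081/41536142155038976)/2 = 81/16, 900/12737761
κ = σ_max/σ_min = (9/4)/(30/3569) = 267.6750

267.6750


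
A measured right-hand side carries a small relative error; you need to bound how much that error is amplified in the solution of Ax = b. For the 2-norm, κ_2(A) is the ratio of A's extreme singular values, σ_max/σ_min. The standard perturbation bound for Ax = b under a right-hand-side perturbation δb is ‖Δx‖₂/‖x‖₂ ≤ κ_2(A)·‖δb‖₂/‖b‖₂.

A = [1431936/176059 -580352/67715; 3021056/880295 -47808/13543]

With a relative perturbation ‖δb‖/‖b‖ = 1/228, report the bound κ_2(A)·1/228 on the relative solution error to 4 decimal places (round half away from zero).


1.0241

AᵀA = [357324242944/4585321225 -15007039488/183412849; -15007039488/183412849 393948565504/4585321225]; tr = 893308928/5452225, det = 67108864/136305625
char-poly roots: 4096/25 and 16384/5452225
κ = σ_max/σ_min = (64/5)/(128/2335) = 233.5000
worst-case relative error ≤ 233.5000 × 1/228 = 1.0241


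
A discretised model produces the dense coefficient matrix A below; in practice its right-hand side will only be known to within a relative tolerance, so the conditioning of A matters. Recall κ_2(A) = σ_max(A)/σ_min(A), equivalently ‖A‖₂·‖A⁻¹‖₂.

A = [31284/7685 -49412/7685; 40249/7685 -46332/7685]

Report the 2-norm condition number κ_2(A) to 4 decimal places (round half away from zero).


form AᵀA = [3089977/70225 -4055436/70225; -4055436/70225 5455648/70225] with trace 341825/2809 and determinant 234256/2809
eigenvalues of AᵀA: λ = (tr ± √(tr²−4·det))/2 = 121, 1936/2809
κ = σ_max/σ_min = 11/(44/53) = 13.2500

13.2500


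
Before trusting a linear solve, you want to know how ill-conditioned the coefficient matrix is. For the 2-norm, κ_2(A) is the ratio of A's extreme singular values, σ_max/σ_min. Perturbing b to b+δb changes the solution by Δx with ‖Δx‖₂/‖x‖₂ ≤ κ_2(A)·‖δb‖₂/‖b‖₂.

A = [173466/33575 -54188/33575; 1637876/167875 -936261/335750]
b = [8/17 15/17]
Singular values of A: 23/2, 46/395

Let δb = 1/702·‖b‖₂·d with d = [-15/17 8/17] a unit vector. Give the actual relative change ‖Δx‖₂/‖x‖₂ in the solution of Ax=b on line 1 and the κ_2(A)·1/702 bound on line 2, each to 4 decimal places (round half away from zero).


0.1407
0.1407

σ_max = 23/2, σ_min = 46/395
condition number: (23/2) ÷ (46/395) = 98.7500
perturbation bound = 98.7500·1/702 = 0.1407
solve Ax = b  →  x = [0.0835 -0.0243]
‖b‖ = 1.0000, ‖x‖ = 0.0870
Δx = A⁻¹·δb where δb = 1/702·1.0000·d; ‖Δx‖ = 0.0122
dividing the unrounded norms, ‖Δx‖/‖x‖ = 0.1407
realised/bound = 1 exactly: the bound is attained for this b and d


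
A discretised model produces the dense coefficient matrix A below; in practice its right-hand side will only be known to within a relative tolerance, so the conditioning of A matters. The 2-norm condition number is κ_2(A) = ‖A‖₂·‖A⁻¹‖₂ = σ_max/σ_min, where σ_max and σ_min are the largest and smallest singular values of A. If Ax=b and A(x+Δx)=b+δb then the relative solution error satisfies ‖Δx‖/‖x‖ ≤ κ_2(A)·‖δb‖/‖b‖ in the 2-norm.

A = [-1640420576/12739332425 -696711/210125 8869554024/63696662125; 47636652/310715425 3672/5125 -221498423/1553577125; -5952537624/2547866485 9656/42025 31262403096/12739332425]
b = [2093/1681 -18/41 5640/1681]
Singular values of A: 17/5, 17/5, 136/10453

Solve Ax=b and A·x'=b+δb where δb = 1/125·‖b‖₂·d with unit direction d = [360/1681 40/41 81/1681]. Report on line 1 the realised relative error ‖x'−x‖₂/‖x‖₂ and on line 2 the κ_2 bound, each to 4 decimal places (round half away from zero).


σ_max = 17/5, σ_min = 136/10453
condition number: (17/5) ÷ (136/10453) = 261.3250
κ_2(A)·‖δb‖/‖b‖ = 2.0906
solve Ax = b  →  x = [-0.6978 -0.3176 0.7327]
2-norm of b is 3.6056; of x, 1.0605
re-solving with b+δb shifts x by Δx of norm 2.2170
dividing the unrounded norms, ‖Δx‖/‖x‖ = 2.0906
realised/bound = 1 exactly: the bound is attained for this b and d

2.0906
2.0906


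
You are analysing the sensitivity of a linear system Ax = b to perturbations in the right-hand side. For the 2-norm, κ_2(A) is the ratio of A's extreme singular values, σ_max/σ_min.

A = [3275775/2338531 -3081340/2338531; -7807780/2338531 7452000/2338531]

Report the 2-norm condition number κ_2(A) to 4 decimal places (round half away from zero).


387.6875

AᵀA = [424213789225/32359332769 -404008006500/32359332769; -404008006500/32359332769 384774912400/32359332769]; tr = 961936625/38477209, det = 160000/38477209
solving λ² − 961936625/38477209·λ + 160000/38477209 = 0 gives λ = 25, 6400/38477209
σ_max=√25=5, σ_min=√(6400/38477209)=(80/6203) → κ = 387.6875


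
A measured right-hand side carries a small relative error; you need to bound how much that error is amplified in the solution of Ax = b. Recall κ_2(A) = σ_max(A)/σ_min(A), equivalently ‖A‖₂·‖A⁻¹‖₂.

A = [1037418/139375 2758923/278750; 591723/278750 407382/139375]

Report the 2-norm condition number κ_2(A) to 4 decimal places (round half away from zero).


AᵀA = [7448128857/124322500 2482570944/31080625; 2482570944/31080625 13240794393/124322500]; tr = 82755693/497290, det = 276922881/497290000
solving λ² − 82755693/497290·λ + 276922881/497290000 = 0 gives λ = 16641/100, 16641/4972900
σ_max=√(16641/100)=(129/10), σ_min=√(16641/4972900)=(129/2230) → κ = 223.0000

223.0000


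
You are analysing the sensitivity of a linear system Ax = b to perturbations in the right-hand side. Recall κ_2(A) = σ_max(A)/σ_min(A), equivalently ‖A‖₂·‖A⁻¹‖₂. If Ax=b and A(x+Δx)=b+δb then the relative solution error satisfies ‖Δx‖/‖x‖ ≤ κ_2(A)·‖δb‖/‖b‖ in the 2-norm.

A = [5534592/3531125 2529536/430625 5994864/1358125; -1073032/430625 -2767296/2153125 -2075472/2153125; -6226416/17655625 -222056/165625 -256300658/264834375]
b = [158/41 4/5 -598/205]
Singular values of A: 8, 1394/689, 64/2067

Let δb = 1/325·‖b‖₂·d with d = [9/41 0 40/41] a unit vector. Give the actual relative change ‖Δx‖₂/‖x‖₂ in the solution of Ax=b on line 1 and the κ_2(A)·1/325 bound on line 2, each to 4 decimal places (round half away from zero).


0.0075
0.7950

from the listed singular values, σ₁ = 8, σ_n = 64/2067
κ_2(A) = 8 / (64/2067) = 258.3750
bound on ‖Δx‖/‖x‖: κ·ε = 258.3750·1/325 = 0.7950
solve Ax = b  →  x = [-0.8090 39.3617 -51.2209]
‖b‖₂ = 4.8990 and ‖x‖₂ = 64.6032
re-solving with b+δb shifts x by Δx of norm 0.4868
relative error = 0.0075
realised/bound (from unrounded values) ≈ 0.0095


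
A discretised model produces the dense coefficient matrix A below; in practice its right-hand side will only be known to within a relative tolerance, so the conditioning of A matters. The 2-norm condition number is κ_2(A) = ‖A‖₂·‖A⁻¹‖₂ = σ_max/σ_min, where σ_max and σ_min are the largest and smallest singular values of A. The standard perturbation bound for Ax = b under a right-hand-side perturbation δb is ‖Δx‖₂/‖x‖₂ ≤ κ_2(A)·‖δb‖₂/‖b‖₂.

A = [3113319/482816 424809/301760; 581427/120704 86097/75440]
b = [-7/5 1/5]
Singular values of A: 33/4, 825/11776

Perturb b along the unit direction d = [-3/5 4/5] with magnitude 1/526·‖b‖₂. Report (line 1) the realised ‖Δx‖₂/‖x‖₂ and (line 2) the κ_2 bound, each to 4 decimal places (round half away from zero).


0.0027
0.2239

σ_max = 33/4, σ_min = 825/11776
condition number: (33/4) ÷ (825/11776) = 117.7600
perturbation bound = 117.7600·1/526 = 0.2239
solve Ax = b  →  x = [-3.2516 13.8992]
2-norm of b is 1.4142; of x, 14.2745
Δx = A⁻¹·δb where δb = 1/526·1.4142·d; ‖Δx‖ = 0.0384
realised ‖Δx‖/‖x‖ = 0.0027
tightness: 0.0027 against a bound of 0.2239 (unrounded ratio ≈ 0.0120)


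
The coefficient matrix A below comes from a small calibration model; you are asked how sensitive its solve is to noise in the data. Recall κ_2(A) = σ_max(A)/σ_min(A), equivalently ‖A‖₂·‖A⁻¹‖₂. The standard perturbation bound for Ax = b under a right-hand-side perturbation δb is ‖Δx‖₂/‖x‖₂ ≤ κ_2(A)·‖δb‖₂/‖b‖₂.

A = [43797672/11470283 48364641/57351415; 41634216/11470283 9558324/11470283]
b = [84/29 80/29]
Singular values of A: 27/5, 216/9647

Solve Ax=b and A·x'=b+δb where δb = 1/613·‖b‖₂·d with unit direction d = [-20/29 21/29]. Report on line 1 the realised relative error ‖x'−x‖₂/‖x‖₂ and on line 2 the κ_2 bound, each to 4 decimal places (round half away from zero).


from the listed singular values, σ₁ = 27/5, σ_n = 216/9647
κ_2(A) = (27/5) / (216/9647) = 241.1750
worst-case relative error ≤ 241.1750 × 1/613 = 0.3934
solve Ax = b  →  x = [0.7227 0.1626]
‖b‖₂ = 4.0000 and ‖x‖₂ = 0.7407
δb = ε·‖b‖·d = [-0.0045 0.0047]; solving A·Δx = δb gives ‖Δx‖ = 0.2914
realised ‖Δx‖/‖x‖ = 0.3934
realised/bound = 1 exactly: the bound is attained for this b and d

0.3934
0.3934


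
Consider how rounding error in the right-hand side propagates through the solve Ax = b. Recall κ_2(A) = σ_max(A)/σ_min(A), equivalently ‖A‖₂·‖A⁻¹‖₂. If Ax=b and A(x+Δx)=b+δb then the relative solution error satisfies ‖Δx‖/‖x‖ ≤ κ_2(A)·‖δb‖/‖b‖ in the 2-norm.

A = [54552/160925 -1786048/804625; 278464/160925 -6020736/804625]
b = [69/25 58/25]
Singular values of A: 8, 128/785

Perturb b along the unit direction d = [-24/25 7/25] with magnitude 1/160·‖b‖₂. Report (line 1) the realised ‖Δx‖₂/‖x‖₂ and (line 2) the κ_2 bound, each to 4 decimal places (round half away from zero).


from the listed singular values, σ₁ = 8, σ_n = 128/785
κ_2(A) = 8 / (128/785) = 49.0625
bound on ‖Δx‖/‖x‖: κ·ε = 49.0625·1/160 = 0.3066
solve Ax = b  →  x = [-11.8841 -3.0583]
‖b‖ = 3.6056, ‖x‖ = 12.2714
with δb = [-0.0216 0.0063], A·Δx = δb → ‖Δx‖ = 0.1382
dividing the unrounded norms, ‖Δx‖/‖x‖ = 0.0113
so the bound overstates the realised error by a factor of ≈ 27.2277 (computed from the unrounded values)

0.0113
0.3066


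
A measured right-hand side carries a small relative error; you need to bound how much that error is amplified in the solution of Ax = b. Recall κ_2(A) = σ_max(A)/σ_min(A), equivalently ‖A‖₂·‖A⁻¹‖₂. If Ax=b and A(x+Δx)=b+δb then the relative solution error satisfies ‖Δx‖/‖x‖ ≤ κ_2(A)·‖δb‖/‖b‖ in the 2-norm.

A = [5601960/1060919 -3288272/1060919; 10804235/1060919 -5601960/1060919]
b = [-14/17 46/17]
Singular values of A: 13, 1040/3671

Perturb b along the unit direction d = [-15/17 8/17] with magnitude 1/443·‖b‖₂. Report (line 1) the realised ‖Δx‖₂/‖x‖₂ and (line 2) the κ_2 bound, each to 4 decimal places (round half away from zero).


0.0032
0.1036

σ_max = 13, σ_min = 1040/3671
condition number: 13 ÷ (1040/3671) = 45.8875
worst-case relative error ≤ 45.8875 × 1/443 = 0.1036
solve Ax = b  →  x = [3.4579 6.1567]
‖b‖₂ = 2.8284 and ‖x‖₂ = 7.0613
δb = ε·‖b‖·d = [-0.0056 0.0030]; solving A·Δx = δb gives ‖Δx‖ = 0.0225
relative error = 0.0032
realised/bound (from unrounded values) ≈ 0.0308


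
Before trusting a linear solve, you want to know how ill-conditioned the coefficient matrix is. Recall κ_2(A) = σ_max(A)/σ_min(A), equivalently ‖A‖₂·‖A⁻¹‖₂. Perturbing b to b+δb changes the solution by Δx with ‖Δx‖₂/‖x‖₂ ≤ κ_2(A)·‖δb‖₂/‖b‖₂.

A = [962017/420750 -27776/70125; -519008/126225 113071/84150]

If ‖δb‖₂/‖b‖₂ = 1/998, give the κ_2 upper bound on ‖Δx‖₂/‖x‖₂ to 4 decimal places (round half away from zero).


0.0167

AᵀA = [122028445609/5513062500 -2954338576/459421875; -2954338576/459421875 1202077849/612562500]; tr = 106277717/4410450, det = 2941225/1411344
char-poly roots: 2401/100 and 30625/352836
so κ_2 = √((2401/100) / (30625/352836)) = 16.6320
worst-case relative error ≤ 16.6320 × 1/998 = 0.0167


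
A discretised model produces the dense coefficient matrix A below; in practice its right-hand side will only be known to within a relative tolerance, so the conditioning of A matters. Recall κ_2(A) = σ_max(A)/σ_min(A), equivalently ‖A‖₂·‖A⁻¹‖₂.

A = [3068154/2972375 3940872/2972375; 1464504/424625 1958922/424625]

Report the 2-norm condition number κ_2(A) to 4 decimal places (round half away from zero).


190.2320

AᵀA = [183211832484/14136021025 244263693312/14136021025; 244263693312/14136021025 325698986916/14136021025]; tr = 20356432776/565440841, det = 20250000/565440841
λ_max, λ_min = (20356432776/565440841 ± √414338554655686066176/319723344670787281)/2 = 36, 562500/565440841
κ = σ_max/σ_min = 6/(750/23779) = 190.2320


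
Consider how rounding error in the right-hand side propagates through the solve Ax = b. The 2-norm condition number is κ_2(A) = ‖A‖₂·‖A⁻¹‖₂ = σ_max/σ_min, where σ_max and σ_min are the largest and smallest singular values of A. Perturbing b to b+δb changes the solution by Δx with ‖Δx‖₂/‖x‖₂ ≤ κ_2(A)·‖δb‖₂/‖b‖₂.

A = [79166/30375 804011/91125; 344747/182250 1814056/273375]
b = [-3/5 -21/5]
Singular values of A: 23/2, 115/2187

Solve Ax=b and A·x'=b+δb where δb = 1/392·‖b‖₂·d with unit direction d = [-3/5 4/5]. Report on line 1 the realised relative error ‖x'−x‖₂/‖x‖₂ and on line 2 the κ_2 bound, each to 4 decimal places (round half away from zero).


σ_max = 23/2, σ_min = 115/2187
κ_2(A) = (23/2) / (115/2187) = 218.7000
worst-case relative error ≤ 218.7000 × 1/392 = 0.5579
solve Ax = b  →  x = [54.6970 -16.2250]
‖b‖ = 4.2426, ‖x‖ = 57.0528
δb = ε·‖b‖·d = [-0.0065 0.0087]; solving A·Δx = δb gives ‖Δx‖ = 0.2058
realised ‖Δx‖/‖x‖ = 0.0036
realised/bound (from unrounded values) ≈ 0.0065

0.0036
0.5579


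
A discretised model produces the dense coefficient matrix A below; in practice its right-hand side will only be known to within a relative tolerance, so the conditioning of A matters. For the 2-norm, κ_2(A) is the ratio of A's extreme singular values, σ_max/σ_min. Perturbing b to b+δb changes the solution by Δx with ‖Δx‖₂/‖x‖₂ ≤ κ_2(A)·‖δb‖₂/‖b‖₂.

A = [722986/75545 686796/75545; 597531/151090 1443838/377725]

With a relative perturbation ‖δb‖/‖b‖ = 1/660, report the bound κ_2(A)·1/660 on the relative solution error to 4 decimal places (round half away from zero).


0.4934

form AᵀA = [489575664149/4565637620 2914088446269/28535235125; 2914088446269/28535235125 13876886810644/142676175625] with trace 138768733961/678602500 and determinant 1672646404/4241265625
char-poly roots: 20449/100 and 327184/169650625
κ_2(A) = √(λ_max/λ_min) = √((20449/100) / (327184/169650625)) = 325.6250
bound on ‖Δx‖/‖x‖: κ·ε = 325.6250·1/660 = 0.4934


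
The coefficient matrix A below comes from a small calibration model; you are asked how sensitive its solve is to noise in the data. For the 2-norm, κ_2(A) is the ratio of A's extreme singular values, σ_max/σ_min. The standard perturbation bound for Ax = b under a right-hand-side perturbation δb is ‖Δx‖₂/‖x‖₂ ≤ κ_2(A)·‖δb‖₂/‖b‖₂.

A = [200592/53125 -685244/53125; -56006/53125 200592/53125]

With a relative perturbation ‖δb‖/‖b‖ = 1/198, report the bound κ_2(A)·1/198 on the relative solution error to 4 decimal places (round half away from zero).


1.5025

AᵀA = [69398116/4515625 -237902112/4515625; -237902112/4515625 815674384/4515625]; tr = 1416116/7225, det = 3136/7225
char-poly roots: 196 and 16/7225
κ_2(A) = √(λ_max/λ_min) = √(196 / (16/7225)) = 297.5000
κ_2(A)·‖δb‖/‖b‖ = 1.5025


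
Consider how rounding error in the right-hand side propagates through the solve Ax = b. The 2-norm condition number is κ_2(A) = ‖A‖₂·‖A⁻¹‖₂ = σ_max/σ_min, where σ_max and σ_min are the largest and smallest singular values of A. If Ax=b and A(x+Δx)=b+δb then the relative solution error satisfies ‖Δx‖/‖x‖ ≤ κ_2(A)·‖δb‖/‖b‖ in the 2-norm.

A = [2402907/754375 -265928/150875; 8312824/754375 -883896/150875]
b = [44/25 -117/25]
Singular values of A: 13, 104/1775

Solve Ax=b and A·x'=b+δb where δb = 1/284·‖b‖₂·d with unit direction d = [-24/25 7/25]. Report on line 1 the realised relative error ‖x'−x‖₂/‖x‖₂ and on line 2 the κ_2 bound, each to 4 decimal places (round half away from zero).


from the listed singular values, σ₁ = 13, σ_n = 104/1775
κ = σ_max/σ_min = 13/(104/1775) = 221.8750
perturbation bound = 221.8750·1/284 = 0.7813
solve Ax = b  →  x = [-24.3665 -45.0334]
2-norm of b is 5.0000; of x, 51.2028
re-solving with b+δb shifts x by Δx of norm 0.3005
realised ‖Δx‖/‖x‖ = 0.0059
so the bound overstates the realised error by a factor of ≈ 133.1274 (computed from the unrounded values)

0.0059
0.7813


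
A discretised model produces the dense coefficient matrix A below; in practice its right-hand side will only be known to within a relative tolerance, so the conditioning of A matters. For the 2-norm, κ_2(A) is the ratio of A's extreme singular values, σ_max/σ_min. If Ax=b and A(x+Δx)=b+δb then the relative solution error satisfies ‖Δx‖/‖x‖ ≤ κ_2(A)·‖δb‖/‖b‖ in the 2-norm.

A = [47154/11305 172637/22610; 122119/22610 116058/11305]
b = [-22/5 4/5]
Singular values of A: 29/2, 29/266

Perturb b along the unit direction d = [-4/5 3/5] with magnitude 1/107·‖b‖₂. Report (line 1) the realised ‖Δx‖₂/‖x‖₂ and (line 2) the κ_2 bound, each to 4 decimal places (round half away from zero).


0.0104
1.2430

from the listed singular values, σ₁ = 29/2, σ_n = 29/266
κ_2(A) = (29/2) / (29/266) = 133.0000
worst-case relative error ≤ 133.0000 × 1/107 = 1.2430
solve Ax = b  →  x = [-32.4381 17.1440]
‖b‖₂ = 4.4721 and ‖x‖₂ = 36.6899
Δx = A⁻¹·δb where δb = 1/107·4.4721·d; ‖Δx‖ = 0.3834
relative error = 0.0104
so the bound overstates the realised error by a factor of ≈ 118.9597 (computed from the unrounded values)


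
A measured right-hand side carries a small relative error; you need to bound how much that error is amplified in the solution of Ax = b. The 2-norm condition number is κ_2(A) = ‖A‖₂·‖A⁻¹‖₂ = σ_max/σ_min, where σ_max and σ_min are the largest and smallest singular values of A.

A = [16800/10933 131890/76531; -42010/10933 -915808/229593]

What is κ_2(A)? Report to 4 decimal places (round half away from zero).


form AᵀA = [12112900/707281 266984320/14852901; 266984320/14852901 5889106756/311910921] with trace 13354216/370881 and determinant 10000/41209
λ_max, λ_min = (13354216/370881 ± √178201567814656/137552716161)/2 = 36, 2500/370881
κ = σ_max/σ_min = 6/(50/609) = 73.0800

73.0800


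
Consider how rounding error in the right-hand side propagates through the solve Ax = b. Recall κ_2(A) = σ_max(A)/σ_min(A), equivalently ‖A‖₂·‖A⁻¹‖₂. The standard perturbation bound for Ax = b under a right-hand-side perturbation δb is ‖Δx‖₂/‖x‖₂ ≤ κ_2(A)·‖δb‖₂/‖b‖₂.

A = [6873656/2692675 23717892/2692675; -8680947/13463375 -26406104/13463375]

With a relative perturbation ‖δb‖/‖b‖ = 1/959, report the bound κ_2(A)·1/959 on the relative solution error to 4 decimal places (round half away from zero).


form AᵀA = [747494057689/107830140625 2560943340648/107830140625; 2560943340648/107830140625 8780929417936/107830140625] with trace 15245477561/172528225 and determinant 78074896/172528225
λ_max, λ_min = (15245477561/172528225 ± √232370705570058750321/29765988421650625)/2 = 2209/25, 35344/6901129
σ_max=√(2209/25)=(47/5), σ_min=√(35344/6901129)=(188/2627) → κ = 131.3500
κ_2(A)·‖δb‖/‖b‖ = 0.1370

0.1370


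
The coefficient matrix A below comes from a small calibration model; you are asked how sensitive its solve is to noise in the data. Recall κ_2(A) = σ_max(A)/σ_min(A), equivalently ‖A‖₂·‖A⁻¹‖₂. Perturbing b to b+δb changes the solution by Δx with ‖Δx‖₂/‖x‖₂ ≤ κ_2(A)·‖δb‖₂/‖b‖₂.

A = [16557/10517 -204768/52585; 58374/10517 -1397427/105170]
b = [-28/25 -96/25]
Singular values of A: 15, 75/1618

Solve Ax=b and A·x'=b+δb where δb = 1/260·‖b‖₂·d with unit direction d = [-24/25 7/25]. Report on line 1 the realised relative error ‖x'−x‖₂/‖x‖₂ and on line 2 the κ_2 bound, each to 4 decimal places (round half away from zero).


σ_max = 15, σ_min = 75/1618
κ = σ_max/σ_min = 15/(75/1618) = 323.6000
worst-case relative error ≤ 323.6000 × 1/260 = 1.2446
solve Ax = b  →  x = [-0.1026 0.2462]
2-norm of b is 4.0000; of x, 0.2667
Δx = A⁻¹·δb where δb = 1/260·4.0000·d; ‖Δx‖ = 0.3319
dividing the unrounded norms, ‖Δx‖/‖x‖ = 1.2446
so the bound is sharp here: realised error equals the bound

1.2446
1.2446


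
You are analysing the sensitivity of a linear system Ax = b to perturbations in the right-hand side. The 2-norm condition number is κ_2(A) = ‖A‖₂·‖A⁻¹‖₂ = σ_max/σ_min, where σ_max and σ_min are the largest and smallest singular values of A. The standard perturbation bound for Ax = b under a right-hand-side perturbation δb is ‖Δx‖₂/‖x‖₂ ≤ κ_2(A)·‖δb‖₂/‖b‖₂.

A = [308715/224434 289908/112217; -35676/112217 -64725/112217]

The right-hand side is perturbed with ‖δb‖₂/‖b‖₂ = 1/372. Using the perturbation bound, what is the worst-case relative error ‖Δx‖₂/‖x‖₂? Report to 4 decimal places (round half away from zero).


0.8656

AᵀA = [3513177/1762628 1646730/440657; 1646730/440657 3087657/440657]; tr = 933165/103684, det = 81/103684
eigenvalues of AᵀA: λ = (tr ± √(tr²−4·det))/2 = 9, 9/103684
κ_2(A) = √(λ_max/λ_min) = √(9 / (9/103684)) = 322.0000
κ_2(A)·‖δb‖/‖b‖ = 0.8656
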